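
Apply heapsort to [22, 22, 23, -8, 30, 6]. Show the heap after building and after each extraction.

Build heap: [30, 22, 23, -8, 22, 6]
Extract 30: [23, 22, 6, -8, 22, 30]
Extract 23: [22, 22, 6, -8, 23, 30]
Extract 22: [22, -8, 6, 22, 23, 30]
Extract 22: [6, -8, 22, 22, 23, 30]
Extract 6: [-8, 6, 22, 22, 23, 30]


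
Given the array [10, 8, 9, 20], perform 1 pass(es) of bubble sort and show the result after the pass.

After pass 1: [8, 9, 10, 20] (2 swaps)
Total swaps: 2


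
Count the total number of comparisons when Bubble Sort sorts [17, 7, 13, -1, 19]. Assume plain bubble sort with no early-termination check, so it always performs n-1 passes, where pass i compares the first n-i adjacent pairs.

Pass 1: compare adjacent pairs (0,1)..(3,4) = 4 comparison(s), 3 swap(s) -> [7, 13, -1, 17, 19]
Pass 2: compare adjacent pairs (0,1)..(2,3) = 3 comparison(s), 1 swap(s) -> [7, -1, 13, 17, 19]
Pass 3: compare adjacent pairs (0,1)..(1,2) = 2 comparison(s), 1 swap(s) -> [-1, 7, 13, 17, 19]
Pass 4: compare adjacent pairs (0,1)..(0,1) = 1 comparison(s), 0 swap(s) -> [-1, 7, 13, 17, 19]
Total comparisons: 4 + 3 + 2 + 1 = 10


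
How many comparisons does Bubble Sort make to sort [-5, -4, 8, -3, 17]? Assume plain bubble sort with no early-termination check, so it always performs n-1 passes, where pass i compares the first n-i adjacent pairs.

Pass 1: compare adjacent pairs (0,1)..(3,4) = 4 comparison(s), 1 swap(s) -> [-5, -4, -3, 8, 17]
Pass 2: compare adjacent pairs (0,1)..(2,3) = 3 comparison(s), 0 swap(s) -> [-5, -4, -3, 8, 17]
Pass 3: compare adjacent pairs (0,1)..(1,2) = 2 comparison(s), 0 swap(s) -> [-5, -4, -3, 8, 17]
Pass 4: compare adjacent pairs (0,1)..(0,1) = 1 comparison(s), 0 swap(s) -> [-5, -4, -3, 8, 17]
Total comparisons: 4 + 3 + 2 + 1 = 10


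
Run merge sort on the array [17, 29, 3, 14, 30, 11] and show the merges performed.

Divide and conquer:
  Merge [29] + [3] -> [3, 29]
  Merge [17] + [3, 29] -> [3, 17, 29]
  Merge [30] + [11] -> [11, 30]
  Merge [14] + [11, 30] -> [11, 14, 30]
  Merge [3, 17, 29] + [11, 14, 30] -> [3, 11, 14, 17, 29, 30]


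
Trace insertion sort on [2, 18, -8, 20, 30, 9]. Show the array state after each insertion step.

First element 2 is already 'sorted'
Insert 18: shifted 0 elements -> [2, 18, -8, 20, 30, 9]
Insert -8: shifted 2 elements -> [-8, 2, 18, 20, 30, 9]
Insert 20: shifted 0 elements -> [-8, 2, 18, 20, 30, 9]
Insert 30: shifted 0 elements -> [-8, 2, 18, 20, 30, 9]
Insert 9: shifted 3 elements -> [-8, 2, 9, 18, 20, 30]


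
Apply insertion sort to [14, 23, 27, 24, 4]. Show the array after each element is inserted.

First element 14 is already 'sorted'
Insert 23: shifted 0 elements -> [14, 23, 27, 24, 4]
Insert 27: shifted 0 elements -> [14, 23, 27, 24, 4]
Insert 24: shifted 1 elements -> [14, 23, 24, 27, 4]
Insert 4: shifted 4 elements -> [4, 14, 23, 24, 27]


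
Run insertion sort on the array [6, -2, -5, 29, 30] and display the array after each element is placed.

First element 6 is already 'sorted'
Insert -2: shifted 1 elements -> [-2, 6, -5, 29, 30]
Insert -5: shifted 2 elements -> [-5, -2, 6, 29, 30]
Insert 29: shifted 0 elements -> [-5, -2, 6, 29, 30]
Insert 30: shifted 0 elements -> [-5, -2, 6, 29, 30]


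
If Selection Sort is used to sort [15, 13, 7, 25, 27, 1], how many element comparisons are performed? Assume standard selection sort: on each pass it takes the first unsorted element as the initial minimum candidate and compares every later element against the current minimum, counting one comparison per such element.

Pass 1: scan indices 1..5 for the minimum = 5 comparison(s); min is 1, place at index 0 -> [1, 13, 7, 25, 27, 15]
Pass 2: scan indices 2..5 for the minimum = 4 comparison(s); min is 7, place at index 1 -> [1, 7, 13, 25, 27, 15]
Pass 3: scan indices 3..5 for the minimum = 3 comparison(s); min is 13, place at index 2 -> [1, 7, 13, 25, 27, 15]
Pass 4: scan indices 4..5 for the minimum = 2 comparison(s); min is 15, place at index 3 -> [1, 7, 13, 15, 27, 25]
Pass 5: scan indices 5..5 for the minimum = 1 comparison(s); min is 25, place at index 4 -> [1, 7, 13, 15, 25, 27]
Selection sort always scans the whole unsorted suffix, so the count is (n-1) + (n-2) + ... + 1 = n(n-1)/2 = 6*5/2 = 15 regardless of the input order.
Total comparisons: 5 + 4 + 3 + 2 + 1 = 15


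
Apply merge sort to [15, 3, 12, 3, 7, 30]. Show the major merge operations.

Divide and conquer:
  Merge [3] + [12] -> [3, 12]
  Merge [15] + [3, 12] -> [3, 12, 15]
  Merge [7] + [30] -> [7, 30]
  Merge [3] + [7, 30] -> [3, 7, 30]
  Merge [3, 12, 15] + [3, 7, 30] -> [3, 3, 7, 12, 15, 30]


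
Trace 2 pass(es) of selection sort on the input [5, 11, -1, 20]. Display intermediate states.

Pass 1: Select minimum -1 at index 2, swap -> [-1, 11, 5, 20]
Pass 2: Select minimum 5 at index 2, swap -> [-1, 5, 11, 20]


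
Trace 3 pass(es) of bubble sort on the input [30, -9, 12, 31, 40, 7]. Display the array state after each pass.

After pass 1: [-9, 12, 30, 31, 7, 40] (3 swaps)
After pass 2: [-9, 12, 30, 7, 31, 40] (1 swaps)
After pass 3: [-9, 12, 7, 30, 31, 40] (1 swaps)
Total swaps: 5


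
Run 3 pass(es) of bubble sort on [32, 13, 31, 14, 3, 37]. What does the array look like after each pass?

After pass 1: [13, 31, 14, 3, 32, 37] (4 swaps)
After pass 2: [13, 14, 3, 31, 32, 37] (2 swaps)
After pass 3: [13, 3, 14, 31, 32, 37] (1 swaps)
Total swaps: 7


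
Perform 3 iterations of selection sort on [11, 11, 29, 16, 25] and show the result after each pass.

Pass 1: Select minimum 11 at index 0, swap -> [11, 11, 29, 16, 25]
Pass 2: Select minimum 11 at index 1, swap -> [11, 11, 29, 16, 25]
Pass 3: Select minimum 16 at index 3, swap -> [11, 11, 16, 29, 25]


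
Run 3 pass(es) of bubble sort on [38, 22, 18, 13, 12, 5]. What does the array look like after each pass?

After pass 1: [22, 18, 13, 12, 5, 38] (5 swaps)
After pass 2: [18, 13, 12, 5, 22, 38] (4 swaps)
After pass 3: [13, 12, 5, 18, 22, 38] (3 swaps)
Total swaps: 12


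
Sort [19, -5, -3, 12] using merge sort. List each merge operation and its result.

Divide and conquer:
  Merge [19] + [-5] -> [-5, 19]
  Merge [-3] + [12] -> [-3, 12]
  Merge [-5, 19] + [-3, 12] -> [-5, -3, 12, 19]


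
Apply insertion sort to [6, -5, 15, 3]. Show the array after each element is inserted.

First element 6 is already 'sorted'
Insert -5: shifted 1 elements -> [-5, 6, 15, 3]
Insert 15: shifted 0 elements -> [-5, 6, 15, 3]
Insert 3: shifted 2 elements -> [-5, 3, 6, 15]


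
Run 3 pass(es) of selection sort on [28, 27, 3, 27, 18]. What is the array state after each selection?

Pass 1: Select minimum 3 at index 2, swap -> [3, 27, 28, 27, 18]
Pass 2: Select minimum 18 at index 4, swap -> [3, 18, 28, 27, 27]
Pass 3: Select minimum 27 at index 3, swap -> [3, 18, 27, 28, 27]


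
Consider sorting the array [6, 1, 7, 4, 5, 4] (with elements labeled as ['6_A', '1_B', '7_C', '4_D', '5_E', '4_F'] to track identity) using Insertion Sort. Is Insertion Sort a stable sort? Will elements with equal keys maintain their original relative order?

Trace Insertion Sort on the labeled array (the key is the number; the letter only tracks identity):
  Insert 1_B at index 0: [1_B, 6_A, 7_C, 4_D, 5_E, 4_F]
  Insert 7_C at index 2: [1_B, 6_A, 7_C, 4_D, 5_E, 4_F]
  Insert 4_D at index 1: [1_B, 4_D, 6_A, 7_C, 5_E, 4_F]
  Insert 5_E at index 2: [1_B, 4_D, 5_E, 6_A, 7_C, 4_F]
  Insert 4_F at index 2: [1_B, 4_D, 4_F, 5_E, 6_A, 7_C]
Final order: [1_B, 4_D, 4_F, 5_E, 6_A, 7_C]
Equal keys:
  value 4: originally 4_D, 4_F; after sorting 4_D, 4_F -> order preserved
All equal keys kept their original relative order. Insertion Sort is stable: elements are shifted only while they are strictly greater than the key, so a key is inserted after any equal elements already placed.
Answer: Stable


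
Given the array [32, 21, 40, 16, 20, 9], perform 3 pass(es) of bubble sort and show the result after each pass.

After pass 1: [21, 32, 16, 20, 9, 40] (4 swaps)
After pass 2: [21, 16, 20, 9, 32, 40] (3 swaps)
After pass 3: [16, 20, 9, 21, 32, 40] (3 swaps)
Total swaps: 10


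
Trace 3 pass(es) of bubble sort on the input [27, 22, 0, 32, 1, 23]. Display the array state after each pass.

After pass 1: [22, 0, 27, 1, 23, 32] (4 swaps)
After pass 2: [0, 22, 1, 23, 27, 32] (3 swaps)
After pass 3: [0, 1, 22, 23, 27, 32] (1 swaps)
Total swaps: 8


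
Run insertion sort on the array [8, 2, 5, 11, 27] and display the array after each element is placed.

First element 8 is already 'sorted'
Insert 2: shifted 1 elements -> [2, 8, 5, 11, 27]
Insert 5: shifted 1 elements -> [2, 5, 8, 11, 27]
Insert 11: shifted 0 elements -> [2, 5, 8, 11, 27]
Insert 27: shifted 0 elements -> [2, 5, 8, 11, 27]


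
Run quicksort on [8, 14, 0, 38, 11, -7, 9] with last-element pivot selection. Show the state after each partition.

Partition 1: pivot=9 at index 3 -> [8, 0, -7, 9, 11, 14, 38]
Partition 2: pivot=-7 at index 0 -> [-7, 0, 8, 9, 11, 14, 38]
Partition 3: pivot=8 at index 2 -> [-7, 0, 8, 9, 11, 14, 38]
Partition 4: pivot=38 at index 6 -> [-7, 0, 8, 9, 11, 14, 38]
Partition 5: pivot=14 at index 5 -> [-7, 0, 8, 9, 11, 14, 38]


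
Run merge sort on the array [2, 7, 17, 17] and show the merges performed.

Divide and conquer:
  Merge [2] + [7] -> [2, 7]
  Merge [17] + [17] -> [17, 17]
  Merge [2, 7] + [17, 17] -> [2, 7, 17, 17]


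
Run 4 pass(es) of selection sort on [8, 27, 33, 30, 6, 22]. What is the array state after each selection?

Pass 1: Select minimum 6 at index 4, swap -> [6, 27, 33, 30, 8, 22]
Pass 2: Select minimum 8 at index 4, swap -> [6, 8, 33, 30, 27, 22]
Pass 3: Select minimum 22 at index 5, swap -> [6, 8, 22, 30, 27, 33]
Pass 4: Select minimum 27 at index 4, swap -> [6, 8, 22, 27, 30, 33]


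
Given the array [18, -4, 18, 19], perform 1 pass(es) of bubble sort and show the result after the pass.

After pass 1: [-4, 18, 18, 19] (1 swaps)
Total swaps: 1


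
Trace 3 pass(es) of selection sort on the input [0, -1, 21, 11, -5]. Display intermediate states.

Pass 1: Select minimum -5 at index 4, swap -> [-5, -1, 21, 11, 0]
Pass 2: Select minimum -1 at index 1, swap -> [-5, -1, 21, 11, 0]
Pass 3: Select minimum 0 at index 4, swap -> [-5, -1, 0, 11, 21]


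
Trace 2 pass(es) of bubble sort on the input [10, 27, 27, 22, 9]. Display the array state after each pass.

After pass 1: [10, 27, 22, 9, 27] (2 swaps)
After pass 2: [10, 22, 9, 27, 27] (2 swaps)
Total swaps: 4


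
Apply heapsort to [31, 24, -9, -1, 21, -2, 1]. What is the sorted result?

Build heap: [31, 24, 1, -1, 21, -2, -9]
Extract 31: [24, 21, 1, -1, -9, -2, 31]
Extract 24: [21, -1, 1, -2, -9, 24, 31]
Extract 21: [1, -1, -9, -2, 21, 24, 31]
Extract 1: [-1, -2, -9, 1, 21, 24, 31]
Extract -1: [-2, -9, -1, 1, 21, 24, 31]
Extract -2: [-9, -2, -1, 1, 21, 24, 31]


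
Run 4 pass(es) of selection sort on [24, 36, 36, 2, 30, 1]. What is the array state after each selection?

Pass 1: Select minimum 1 at index 5, swap -> [1, 36, 36, 2, 30, 24]
Pass 2: Select minimum 2 at index 3, swap -> [1, 2, 36, 36, 30, 24]
Pass 3: Select minimum 24 at index 5, swap -> [1, 2, 24, 36, 30, 36]
Pass 4: Select minimum 30 at index 4, swap -> [1, 2, 24, 30, 36, 36]


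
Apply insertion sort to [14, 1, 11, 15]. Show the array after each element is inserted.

First element 14 is already 'sorted'
Insert 1: shifted 1 elements -> [1, 14, 11, 15]
Insert 11: shifted 1 elements -> [1, 11, 14, 15]
Insert 15: shifted 0 elements -> [1, 11, 14, 15]


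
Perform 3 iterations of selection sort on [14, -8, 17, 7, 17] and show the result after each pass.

Pass 1: Select minimum -8 at index 1, swap -> [-8, 14, 17, 7, 17]
Pass 2: Select minimum 7 at index 3, swap -> [-8, 7, 17, 14, 17]
Pass 3: Select minimum 14 at index 3, swap -> [-8, 7, 14, 17, 17]


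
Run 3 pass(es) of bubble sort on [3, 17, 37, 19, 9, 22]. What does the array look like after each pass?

After pass 1: [3, 17, 19, 9, 22, 37] (3 swaps)
After pass 2: [3, 17, 9, 19, 22, 37] (1 swaps)
After pass 3: [3, 9, 17, 19, 22, 37] (1 swaps)
Total swaps: 5


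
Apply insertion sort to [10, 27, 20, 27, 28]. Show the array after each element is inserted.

First element 10 is already 'sorted'
Insert 27: shifted 0 elements -> [10, 27, 20, 27, 28]
Insert 20: shifted 1 elements -> [10, 20, 27, 27, 28]
Insert 27: shifted 0 elements -> [10, 20, 27, 27, 28]
Insert 28: shifted 0 elements -> [10, 20, 27, 27, 28]


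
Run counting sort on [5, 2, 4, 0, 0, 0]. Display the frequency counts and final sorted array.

Count array: [3, 0, 1, 0, 1, 1]
(count[i] = number of elements equal to i)
Cumulative count: [3, 3, 4, 4, 5, 6]
Sorted: [0, 0, 0, 2, 4, 5]


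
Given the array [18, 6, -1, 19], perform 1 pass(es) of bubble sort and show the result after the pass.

After pass 1: [6, -1, 18, 19] (2 swaps)
Total swaps: 2


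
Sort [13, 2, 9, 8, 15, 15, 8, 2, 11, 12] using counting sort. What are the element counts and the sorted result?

Count array: [0, 0, 2, 0, 0, 0, 0, 0, 2, 1, 0, 1, 1, 1, 0, 2]
(count[i] = number of elements equal to i)
Cumulative count: [0, 0, 2, 2, 2, 2, 2, 2, 4, 5, 5, 6, 7, 8, 8, 10]
Sorted: [2, 2, 8, 8, 9, 11, 12, 13, 15, 15]


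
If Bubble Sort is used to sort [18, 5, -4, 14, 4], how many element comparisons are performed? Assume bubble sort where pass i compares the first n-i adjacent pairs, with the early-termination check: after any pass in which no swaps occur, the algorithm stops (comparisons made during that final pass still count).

Pass 1: compare adjacent pairs (0,1)..(3,4) = 4 comparison(s), 4 swap(s) -> [5, -4, 14, 4, 18]
Pass 2: compare adjacent pairs (0,1)..(2,3) = 3 comparison(s), 2 swap(s) -> [-4, 5, 4, 14, 18]
Pass 3: compare adjacent pairs (0,1)..(1,2) = 2 comparison(s), 1 swap(s) -> [-4, 4, 5, 14, 18]
Pass 4: compare adjacent pairs (0,1)..(0,1) = 1 comparison(s), 0 swap(s) -> [-4, 4, 5, 14, 18]
No swaps in this pass, so bubble sort stops here.
Total comparisons: 4 + 3 + 2 + 1 = 10


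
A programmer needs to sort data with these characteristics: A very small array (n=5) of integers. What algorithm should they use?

Best choice: Insertion sort
Reason: For tiny inputs the O(n^2) overhead is negligible and insertion sort has minimal constant factors


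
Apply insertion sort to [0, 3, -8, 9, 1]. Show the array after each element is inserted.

First element 0 is already 'sorted'
Insert 3: shifted 0 elements -> [0, 3, -8, 9, 1]
Insert -8: shifted 2 elements -> [-8, 0, 3, 9, 1]
Insert 9: shifted 0 elements -> [-8, 0, 3, 9, 1]
Insert 1: shifted 2 elements -> [-8, 0, 1, 3, 9]


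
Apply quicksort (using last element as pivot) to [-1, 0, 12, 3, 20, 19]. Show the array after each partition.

Partition 1: pivot=19 at index 4 -> [-1, 0, 12, 3, 19, 20]
Partition 2: pivot=3 at index 2 -> [-1, 0, 3, 12, 19, 20]
Partition 3: pivot=0 at index 1 -> [-1, 0, 3, 12, 19, 20]


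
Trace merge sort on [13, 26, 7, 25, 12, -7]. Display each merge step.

Divide and conquer:
  Merge [26] + [7] -> [7, 26]
  Merge [13] + [7, 26] -> [7, 13, 26]
  Merge [12] + [-7] -> [-7, 12]
  Merge [25] + [-7, 12] -> [-7, 12, 25]
  Merge [7, 13, 26] + [-7, 12, 25] -> [-7, 7, 12, 13, 25, 26]


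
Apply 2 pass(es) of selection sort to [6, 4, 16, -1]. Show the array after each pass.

Pass 1: Select minimum -1 at index 3, swap -> [-1, 4, 16, 6]
Pass 2: Select minimum 4 at index 1, swap -> [-1, 4, 16, 6]


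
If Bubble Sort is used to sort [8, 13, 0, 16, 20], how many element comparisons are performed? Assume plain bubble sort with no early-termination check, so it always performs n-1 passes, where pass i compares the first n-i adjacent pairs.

Pass 1: compare adjacent pairs (0,1)..(3,4) = 4 comparison(s), 1 swap(s) -> [8, 0, 13, 16, 20]
Pass 2: compare adjacent pairs (0,1)..(2,3) = 3 comparison(s), 1 swap(s) -> [0, 8, 13, 16, 20]
Pass 3: compare adjacent pairs (0,1)..(1,2) = 2 comparison(s), 0 swap(s) -> [0, 8, 13, 16, 20]
Pass 4: compare adjacent pairs (0,1)..(0,1) = 1 comparison(s), 0 swap(s) -> [0, 8, 13, 16, 20]
Total comparisons: 4 + 3 + 2 + 1 = 10


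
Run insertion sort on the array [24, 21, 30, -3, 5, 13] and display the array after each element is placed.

First element 24 is already 'sorted'
Insert 21: shifted 1 elements -> [21, 24, 30, -3, 5, 13]
Insert 30: shifted 0 elements -> [21, 24, 30, -3, 5, 13]
Insert -3: shifted 3 elements -> [-3, 21, 24, 30, 5, 13]
Insert 5: shifted 3 elements -> [-3, 5, 21, 24, 30, 13]
Insert 13: shifted 3 elements -> [-3, 5, 13, 21, 24, 30]


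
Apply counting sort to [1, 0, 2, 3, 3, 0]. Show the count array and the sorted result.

Count array: [2, 1, 1, 2]
(count[i] = number of elements equal to i)
Cumulative count: [2, 3, 4, 6]
Sorted: [0, 0, 1, 2, 3, 3]


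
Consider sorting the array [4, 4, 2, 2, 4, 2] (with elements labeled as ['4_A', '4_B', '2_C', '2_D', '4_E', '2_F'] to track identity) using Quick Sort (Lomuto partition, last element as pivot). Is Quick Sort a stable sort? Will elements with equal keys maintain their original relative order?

Trace Quick Sort on the labeled array (the key is the number; the letter only tracks identity):
  Partition indices 0..5 around pivot 2_F -> [2_C, 2_D, 2_F, 4_B, 4_E, 4_A]
  Partition indices 0..1 around pivot 2_D -> [2_C, 2_D, 2_F, 4_B, 4_E, 4_A]
  Partition indices 3..5 around pivot 4_A -> [2_C, 2_D, 2_F, 4_B, 4_E, 4_A]
  Partition indices 3..4 around pivot 4_E -> [2_C, 2_D, 2_F, 4_B, 4_E, 4_A]
Final order: [2_C, 2_D, 2_F, 4_B, 4_E, 4_A]
Equal keys:
  value 2: originally 2_C, 2_D, 2_F; after sorting 2_C, 2_D, 2_F -> order preserved
  value 4: originally 4_A, 4_B, 4_E; after sorting 4_B, 4_E, 4_A -> order changed
Equal keys were reordered, so Quick Sort is not stable: partition swaps elements across long distances and can reorder equal keys. (One such input is enough; an unstable sort may happen to preserve order on other inputs, but it gives no guarantee.)
Answer: Not stable


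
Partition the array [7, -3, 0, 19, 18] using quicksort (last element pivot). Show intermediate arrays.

Partition 1: pivot=18 at index 3 -> [7, -3, 0, 18, 19]
Partition 2: pivot=0 at index 1 -> [-3, 0, 7, 18, 19]


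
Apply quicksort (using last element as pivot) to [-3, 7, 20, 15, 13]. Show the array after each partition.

Partition 1: pivot=13 at index 2 -> [-3, 7, 13, 15, 20]
Partition 2: pivot=7 at index 1 -> [-3, 7, 13, 15, 20]
Partition 3: pivot=20 at index 4 -> [-3, 7, 13, 15, 20]


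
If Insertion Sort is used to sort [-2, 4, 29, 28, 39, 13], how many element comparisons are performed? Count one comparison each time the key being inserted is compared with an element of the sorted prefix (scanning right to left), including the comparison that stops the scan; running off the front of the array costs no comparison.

Insert 4: -2 <= 4 (stop) = 1 comparison(s) -> [-2, 4, 29, 28, 39, 13]
Insert 29: 4 <= 29 (stop) = 1 comparison(s) -> [-2, 4, 29, 28, 39, 13]
Insert 28: 29 > 28 (shift), 4 <= 28 (stop) = 2 comparison(s) -> [-2, 4, 28, 29, 39, 13]
Insert 39: 29 <= 39 (stop) = 1 comparison(s) -> [-2, 4, 28, 29, 39, 13]
Insert 13: 39 > 13 (shift), 29 > 13 (shift), 28 > 13 (shift), 4 <= 13 (stop) = 4 comparison(s) -> [-2, 4, 13, 28, 29, 39]
Total comparisons: 1 + 1 + 2 + 1 + 4 = 9


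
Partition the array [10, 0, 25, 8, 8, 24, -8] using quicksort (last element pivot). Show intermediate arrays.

Partition 1: pivot=-8 at index 0 -> [-8, 0, 25, 8, 8, 24, 10]
Partition 2: pivot=10 at index 4 -> [-8, 0, 8, 8, 10, 24, 25]
Partition 3: pivot=8 at index 3 -> [-8, 0, 8, 8, 10, 24, 25]
Partition 4: pivot=8 at index 2 -> [-8, 0, 8, 8, 10, 24, 25]
Partition 5: pivot=25 at index 6 -> [-8, 0, 8, 8, 10, 24, 25]


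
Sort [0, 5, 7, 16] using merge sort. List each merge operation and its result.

Divide and conquer:
  Merge [0] + [5] -> [0, 5]
  Merge [7] + [16] -> [7, 16]
  Merge [0, 5] + [7, 16] -> [0, 5, 7, 16]


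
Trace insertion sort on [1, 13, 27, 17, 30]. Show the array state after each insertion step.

First element 1 is already 'sorted'
Insert 13: shifted 0 elements -> [1, 13, 27, 17, 30]
Insert 27: shifted 0 elements -> [1, 13, 27, 17, 30]
Insert 17: shifted 1 elements -> [1, 13, 17, 27, 30]
Insert 30: shifted 0 elements -> [1, 13, 17, 27, 30]


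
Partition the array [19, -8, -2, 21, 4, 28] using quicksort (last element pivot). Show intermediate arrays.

Partition 1: pivot=28 at index 5 -> [19, -8, -2, 21, 4, 28]
Partition 2: pivot=4 at index 2 -> [-8, -2, 4, 21, 19, 28]
Partition 3: pivot=-2 at index 1 -> [-8, -2, 4, 21, 19, 28]
Partition 4: pivot=19 at index 3 -> [-8, -2, 4, 19, 21, 28]


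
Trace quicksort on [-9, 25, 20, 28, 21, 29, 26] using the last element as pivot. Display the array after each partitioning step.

Partition 1: pivot=26 at index 4 -> [-9, 25, 20, 21, 26, 29, 28]
Partition 2: pivot=21 at index 2 -> [-9, 20, 21, 25, 26, 29, 28]
Partition 3: pivot=20 at index 1 -> [-9, 20, 21, 25, 26, 29, 28]
Partition 4: pivot=28 at index 5 -> [-9, 20, 21, 25, 26, 28, 29]


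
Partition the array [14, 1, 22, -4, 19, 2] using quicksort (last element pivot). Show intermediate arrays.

Partition 1: pivot=2 at index 2 -> [1, -4, 2, 14, 19, 22]
Partition 2: pivot=-4 at index 0 -> [-4, 1, 2, 14, 19, 22]
Partition 3: pivot=22 at index 5 -> [-4, 1, 2, 14, 19, 22]
Partition 4: pivot=19 at index 4 -> [-4, 1, 2, 14, 19, 22]


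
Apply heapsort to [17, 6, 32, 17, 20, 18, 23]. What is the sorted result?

Build heap: [32, 20, 23, 17, 6, 18, 17]
Extract 32: [23, 20, 18, 17, 6, 17, 32]
Extract 23: [20, 17, 18, 17, 6, 23, 32]
Extract 20: [18, 17, 6, 17, 20, 23, 32]
Extract 18: [17, 17, 6, 18, 20, 23, 32]
Extract 17: [17, 6, 17, 18, 20, 23, 32]
Extract 17: [6, 17, 17, 18, 20, 23, 32]


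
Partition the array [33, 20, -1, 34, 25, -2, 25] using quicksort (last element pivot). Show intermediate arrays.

Partition 1: pivot=25 at index 4 -> [20, -1, 25, -2, 25, 34, 33]
Partition 2: pivot=-2 at index 0 -> [-2, -1, 25, 20, 25, 34, 33]
Partition 3: pivot=20 at index 2 -> [-2, -1, 20, 25, 25, 34, 33]
Partition 4: pivot=33 at index 5 -> [-2, -1, 20, 25, 25, 33, 34]


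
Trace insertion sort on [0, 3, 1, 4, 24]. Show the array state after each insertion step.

First element 0 is already 'sorted'
Insert 3: shifted 0 elements -> [0, 3, 1, 4, 24]
Insert 1: shifted 1 elements -> [0, 1, 3, 4, 24]
Insert 4: shifted 0 elements -> [0, 1, 3, 4, 24]
Insert 24: shifted 0 elements -> [0, 1, 3, 4, 24]


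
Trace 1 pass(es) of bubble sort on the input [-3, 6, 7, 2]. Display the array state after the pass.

After pass 1: [-3, 6, 2, 7] (1 swaps)
Total swaps: 1


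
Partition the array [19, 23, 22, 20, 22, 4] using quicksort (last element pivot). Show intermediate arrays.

Partition 1: pivot=4 at index 0 -> [4, 23, 22, 20, 22, 19]
Partition 2: pivot=19 at index 1 -> [4, 19, 22, 20, 22, 23]
Partition 3: pivot=23 at index 5 -> [4, 19, 22, 20, 22, 23]
Partition 4: pivot=22 at index 4 -> [4, 19, 22, 20, 22, 23]
Partition 5: pivot=20 at index 2 -> [4, 19, 20, 22, 22, 23]


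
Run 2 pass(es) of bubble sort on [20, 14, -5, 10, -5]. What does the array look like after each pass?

After pass 1: [14, -5, 10, -5, 20] (4 swaps)
After pass 2: [-5, 10, -5, 14, 20] (3 swaps)
Total swaps: 7


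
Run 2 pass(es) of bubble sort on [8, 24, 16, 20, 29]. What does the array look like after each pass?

After pass 1: [8, 16, 20, 24, 29] (2 swaps)
After pass 2: [8, 16, 20, 24, 29] (0 swaps)
Total swaps: 2


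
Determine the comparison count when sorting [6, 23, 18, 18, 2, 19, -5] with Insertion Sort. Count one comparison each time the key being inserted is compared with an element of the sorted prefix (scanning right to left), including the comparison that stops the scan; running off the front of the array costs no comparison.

Insert 23: 6 <= 23 (stop) = 1 comparison(s) -> [6, 23, 18, 18, 2, 19, -5]
Insert 18: 23 > 18 (shift), 6 <= 18 (stop) = 2 comparison(s) -> [6, 18, 23, 18, 2, 19, -5]
Insert 18: 23 > 18 (shift), 18 <= 18 (stop) = 2 comparison(s) -> [6, 18, 18, 23, 2, 19, -5]
Insert 2: 23 > 2 (shift), 18 > 2 (shift), 18 > 2 (shift), 6 > 2 (shift), reached front = 4 comparison(s) -> [2, 6, 18, 18, 23, 19, -5]
Insert 19: 23 > 19 (shift), 18 <= 19 (stop) = 2 comparison(s) -> [2, 6, 18, 18, 19, 23, -5]
Insert -5: 23 > -5 (shift), 19 > -5 (shift), 18 > -5 (shift), 18 > -5 (shift), 6 > -5 (shift), 2 > -5 (shift), reached front = 6 comparison(s) -> [-5, 2, 6, 18, 18, 19, 23]
Total comparisons: 1 + 2 + 2 + 4 + 2 + 6 = 17


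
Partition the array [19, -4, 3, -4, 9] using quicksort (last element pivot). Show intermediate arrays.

Partition 1: pivot=9 at index 3 -> [-4, 3, -4, 9, 19]
Partition 2: pivot=-4 at index 1 -> [-4, -4, 3, 9, 19]


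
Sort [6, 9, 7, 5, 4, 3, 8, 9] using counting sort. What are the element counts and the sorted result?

Count array: [0, 0, 0, 1, 1, 1, 1, 1, 1, 2]
(count[i] = number of elements equal to i)
Cumulative count: [0, 0, 0, 1, 2, 3, 4, 5, 6, 8]
Sorted: [3, 4, 5, 6, 7, 8, 9, 9]


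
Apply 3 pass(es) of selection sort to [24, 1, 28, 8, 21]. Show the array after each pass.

Pass 1: Select minimum 1 at index 1, swap -> [1, 24, 28, 8, 21]
Pass 2: Select minimum 8 at index 3, swap -> [1, 8, 28, 24, 21]
Pass 3: Select minimum 21 at index 4, swap -> [1, 8, 21, 24, 28]


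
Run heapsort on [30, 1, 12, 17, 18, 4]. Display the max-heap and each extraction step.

Build heap: [30, 18, 12, 17, 1, 4]
Extract 30: [18, 17, 12, 4, 1, 30]
Extract 18: [17, 4, 12, 1, 18, 30]
Extract 17: [12, 4, 1, 17, 18, 30]
Extract 12: [4, 1, 12, 17, 18, 30]
Extract 4: [1, 4, 12, 17, 18, 30]


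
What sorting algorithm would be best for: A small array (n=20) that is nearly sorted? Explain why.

Best choice: Insertion sort
Reason: Insertion sort is O(n) for nearly sorted arrays and has low overhead


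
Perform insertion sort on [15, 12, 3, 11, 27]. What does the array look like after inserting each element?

First element 15 is already 'sorted'
Insert 12: shifted 1 elements -> [12, 15, 3, 11, 27]
Insert 3: shifted 2 elements -> [3, 12, 15, 11, 27]
Insert 11: shifted 2 elements -> [3, 11, 12, 15, 27]
Insert 27: shifted 0 elements -> [3, 11, 12, 15, 27]


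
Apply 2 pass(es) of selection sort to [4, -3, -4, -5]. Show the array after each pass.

Pass 1: Select minimum -5 at index 3, swap -> [-5, -3, -4, 4]
Pass 2: Select minimum -4 at index 2, swap -> [-5, -4, -3, 4]


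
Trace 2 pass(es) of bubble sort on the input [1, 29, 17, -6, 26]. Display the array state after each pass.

After pass 1: [1, 17, -6, 26, 29] (3 swaps)
After pass 2: [1, -6, 17, 26, 29] (1 swaps)
Total swaps: 4


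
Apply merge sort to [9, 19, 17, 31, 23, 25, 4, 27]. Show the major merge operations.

Divide and conquer:
  Merge [9] + [19] -> [9, 19]
  Merge [17] + [31] -> [17, 31]
  Merge [9, 19] + [17, 31] -> [9, 17, 19, 31]
  Merge [23] + [25] -> [23, 25]
  Merge [4] + [27] -> [4, 27]
  Merge [23, 25] + [4, 27] -> [4, 23, 25, 27]
  Merge [9, 17, 19, 31] + [4, 23, 25, 27] -> [4, 9, 17, 19, 23, 25, 27, 31]


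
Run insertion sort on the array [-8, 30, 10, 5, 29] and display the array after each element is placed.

First element -8 is already 'sorted'
Insert 30: shifted 0 elements -> [-8, 30, 10, 5, 29]
Insert 10: shifted 1 elements -> [-8, 10, 30, 5, 29]
Insert 5: shifted 2 elements -> [-8, 5, 10, 30, 29]
Insert 29: shifted 1 elements -> [-8, 5, 10, 29, 30]


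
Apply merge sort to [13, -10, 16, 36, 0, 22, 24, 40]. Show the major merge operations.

Divide and conquer:
  Merge [13] + [-10] -> [-10, 13]
  Merge [16] + [36] -> [16, 36]
  Merge [-10, 13] + [16, 36] -> [-10, 13, 16, 36]
  Merge [0] + [22] -> [0, 22]
  Merge [24] + [40] -> [24, 40]
  Merge [0, 22] + [24, 40] -> [0, 22, 24, 40]
  Merge [-10, 13, 16, 36] + [0, 22, 24, 40] -> [-10, 0, 13, 16, 22, 24, 36, 40]


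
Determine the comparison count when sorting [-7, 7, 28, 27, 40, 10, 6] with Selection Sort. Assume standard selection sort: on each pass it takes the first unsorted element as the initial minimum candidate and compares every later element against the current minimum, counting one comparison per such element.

Pass 1: scan indices 1..6 for the minimum = 6 comparison(s); min is -7, place at index 0 -> [-7, 7, 28, 27, 40, 10, 6]
Pass 2: scan indices 2..6 for the minimum = 5 comparison(s); min is 6, place at index 1 -> [-7, 6, 28, 27, 40, 10, 7]
Pass 3: scan indices 3..6 for the minimum = 4 comparison(s); min is 7, place at index 2 -> [-7, 6, 7, 27, 40, 10, 28]
Pass 4: scan indices 4..6 for the minimum = 3 comparison(s); min is 10, place at index 3 -> [-7, 6, 7, 10, 40, 27, 28]
Pass 5: scan indices 5..6 for the minimum = 2 comparison(s); min is 27, place at index 4 -> [-7, 6, 7, 10, 27, 40, 28]
Pass 6: scan indices 6..6 for the minimum = 1 comparison(s); min is 28, place at index 5 -> [-7, 6, 7, 10, 27, 28, 40]
Selection sort always scans the whole unsorted suffix, so the count is (n-1) + (n-2) + ... + 1 = n(n-1)/2 = 7*6/2 = 21 regardless of the input order.
Total comparisons: 6 + 5 + 4 + 3 + 2 + 1 = 21


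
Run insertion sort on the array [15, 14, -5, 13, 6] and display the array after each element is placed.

First element 15 is already 'sorted'
Insert 14: shifted 1 elements -> [14, 15, -5, 13, 6]
Insert -5: shifted 2 elements -> [-5, 14, 15, 13, 6]
Insert 13: shifted 2 elements -> [-5, 13, 14, 15, 6]
Insert 6: shifted 3 elements -> [-5, 6, 13, 14, 15]


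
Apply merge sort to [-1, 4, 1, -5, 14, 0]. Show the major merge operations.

Divide and conquer:
  Merge [4] + [1] -> [1, 4]
  Merge [-1] + [1, 4] -> [-1, 1, 4]
  Merge [14] + [0] -> [0, 14]
  Merge [-5] + [0, 14] -> [-5, 0, 14]
  Merge [-1, 1, 4] + [-5, 0, 14] -> [-5, -1, 0, 1, 4, 14]


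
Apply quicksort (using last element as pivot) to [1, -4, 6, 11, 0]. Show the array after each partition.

Partition 1: pivot=0 at index 1 -> [-4, 0, 6, 11, 1]
Partition 2: pivot=1 at index 2 -> [-4, 0, 1, 11, 6]
Partition 3: pivot=6 at index 3 -> [-4, 0, 1, 6, 11]


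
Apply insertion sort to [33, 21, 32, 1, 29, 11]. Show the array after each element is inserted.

First element 33 is already 'sorted'
Insert 21: shifted 1 elements -> [21, 33, 32, 1, 29, 11]
Insert 32: shifted 1 elements -> [21, 32, 33, 1, 29, 11]
Insert 1: shifted 3 elements -> [1, 21, 32, 33, 29, 11]
Insert 29: shifted 2 elements -> [1, 21, 29, 32, 33, 11]
Insert 11: shifted 4 elements -> [1, 11, 21, 29, 32, 33]


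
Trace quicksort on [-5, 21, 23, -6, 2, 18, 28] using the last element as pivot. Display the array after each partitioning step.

Partition 1: pivot=28 at index 6 -> [-5, 21, 23, -6, 2, 18, 28]
Partition 2: pivot=18 at index 3 -> [-5, -6, 2, 18, 23, 21, 28]
Partition 3: pivot=2 at index 2 -> [-5, -6, 2, 18, 23, 21, 28]
Partition 4: pivot=-6 at index 0 -> [-6, -5, 2, 18, 23, 21, 28]
Partition 5: pivot=21 at index 4 -> [-6, -5, 2, 18, 21, 23, 28]


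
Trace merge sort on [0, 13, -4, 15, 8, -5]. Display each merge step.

Divide and conquer:
  Merge [13] + [-4] -> [-4, 13]
  Merge [0] + [-4, 13] -> [-4, 0, 13]
  Merge [8] + [-5] -> [-5, 8]
  Merge [15] + [-5, 8] -> [-5, 8, 15]
  Merge [-4, 0, 13] + [-5, 8, 15] -> [-5, -4, 0, 8, 13, 15]


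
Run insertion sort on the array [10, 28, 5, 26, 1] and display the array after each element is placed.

First element 10 is already 'sorted'
Insert 28: shifted 0 elements -> [10, 28, 5, 26, 1]
Insert 5: shifted 2 elements -> [5, 10, 28, 26, 1]
Insert 26: shifted 1 elements -> [5, 10, 26, 28, 1]
Insert 1: shifted 4 elements -> [1, 5, 10, 26, 28]


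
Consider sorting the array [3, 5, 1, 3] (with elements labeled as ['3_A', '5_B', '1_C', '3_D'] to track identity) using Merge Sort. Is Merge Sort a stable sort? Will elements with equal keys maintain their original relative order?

Trace Merge Sort on the labeled array (the key is the number; the letter only tracks identity):
  Merge [3_A] + [5_B] -> [3_A, 5_B]
  Merge [1_C] + [3_D] -> [1_C, 3_D]
  Merge [3_A, 5_B] + [1_C, 3_D] -> [1_C, 3_A, 3_D, 5_B]
Final order: [1_C, 3_A, 3_D, 5_B]
Equal keys:
  value 3: originally 3_A, 3_D; after sorting 3_A, 3_D -> order preserved
All equal keys kept their original relative order. Merge Sort is stable: when the heads of the two halves are equal the merge takes from the left half first.
Answer: Stable


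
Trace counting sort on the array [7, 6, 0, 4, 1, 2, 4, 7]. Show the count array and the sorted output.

Count array: [1, 1, 1, 0, 2, 0, 1, 2]
(count[i] = number of elements equal to i)
Cumulative count: [1, 2, 3, 3, 5, 5, 6, 8]
Sorted: [0, 1, 2, 4, 4, 6, 7, 7]


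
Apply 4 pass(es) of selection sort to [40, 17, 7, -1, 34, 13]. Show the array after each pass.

Pass 1: Select minimum -1 at index 3, swap -> [-1, 17, 7, 40, 34, 13]
Pass 2: Select minimum 7 at index 2, swap -> [-1, 7, 17, 40, 34, 13]
Pass 3: Select minimum 13 at index 5, swap -> [-1, 7, 13, 40, 34, 17]
Pass 4: Select minimum 17 at index 5, swap -> [-1, 7, 13, 17, 34, 40]


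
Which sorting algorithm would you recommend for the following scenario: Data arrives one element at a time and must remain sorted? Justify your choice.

Best choice: Insertion sort
Reason: Insertion sort naturally handles online/streaming input by inserting each new element into sorted position


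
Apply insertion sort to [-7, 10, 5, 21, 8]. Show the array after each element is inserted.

First element -7 is already 'sorted'
Insert 10: shifted 0 elements -> [-7, 10, 5, 21, 8]
Insert 5: shifted 1 elements -> [-7, 5, 10, 21, 8]
Insert 21: shifted 0 elements -> [-7, 5, 10, 21, 8]
Insert 8: shifted 2 elements -> [-7, 5, 8, 10, 21]


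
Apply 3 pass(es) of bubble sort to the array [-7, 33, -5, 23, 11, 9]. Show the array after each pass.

After pass 1: [-7, -5, 23, 11, 9, 33] (4 swaps)
After pass 2: [-7, -5, 11, 9, 23, 33] (2 swaps)
After pass 3: [-7, -5, 9, 11, 23, 33] (1 swaps)
Total swaps: 7


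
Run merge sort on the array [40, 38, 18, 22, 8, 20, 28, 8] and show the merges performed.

Divide and conquer:
  Merge [40] + [38] -> [38, 40]
  Merge [18] + [22] -> [18, 22]
  Merge [38, 40] + [18, 22] -> [18, 22, 38, 40]
  Merge [8] + [20] -> [8, 20]
  Merge [28] + [8] -> [8, 28]
  Merge [8, 20] + [8, 28] -> [8, 8, 20, 28]
  Merge [18, 22, 38, 40] + [8, 8, 20, 28] -> [8, 8, 18, 20, 22, 28, 38, 40]


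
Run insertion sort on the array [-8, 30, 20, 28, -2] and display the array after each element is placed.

First element -8 is already 'sorted'
Insert 30: shifted 0 elements -> [-8, 30, 20, 28, -2]
Insert 20: shifted 1 elements -> [-8, 20, 30, 28, -2]
Insert 28: shifted 1 elements -> [-8, 20, 28, 30, -2]
Insert -2: shifted 3 elements -> [-8, -2, 20, 28, 30]


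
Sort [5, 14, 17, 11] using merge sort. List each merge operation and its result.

Divide and conquer:
  Merge [5] + [14] -> [5, 14]
  Merge [17] + [11] -> [11, 17]
  Merge [5, 14] + [11, 17] -> [5, 11, 14, 17]


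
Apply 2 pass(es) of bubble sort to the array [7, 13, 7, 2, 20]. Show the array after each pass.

After pass 1: [7, 7, 2, 13, 20] (2 swaps)
After pass 2: [7, 2, 7, 13, 20] (1 swaps)
Total swaps: 3


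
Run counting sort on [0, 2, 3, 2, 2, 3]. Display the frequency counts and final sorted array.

Count array: [1, 0, 3, 2]
(count[i] = number of elements equal to i)
Cumulative count: [1, 1, 4, 6]
Sorted: [0, 2, 2, 2, 3, 3]


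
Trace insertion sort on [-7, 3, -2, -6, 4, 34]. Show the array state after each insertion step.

First element -7 is already 'sorted'
Insert 3: shifted 0 elements -> [-7, 3, -2, -6, 4, 34]
Insert -2: shifted 1 elements -> [-7, -2, 3, -6, 4, 34]
Insert -6: shifted 2 elements -> [-7, -6, -2, 3, 4, 34]
Insert 4: shifted 0 elements -> [-7, -6, -2, 3, 4, 34]
Insert 34: shifted 0 elements -> [-7, -6, -2, 3, 4, 34]


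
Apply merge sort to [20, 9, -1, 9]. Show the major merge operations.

Divide and conquer:
  Merge [20] + [9] -> [9, 20]
  Merge [-1] + [9] -> [-1, 9]
  Merge [9, 20] + [-1, 9] -> [-1, 9, 9, 20]


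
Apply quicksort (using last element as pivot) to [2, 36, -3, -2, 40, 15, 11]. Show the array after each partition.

Partition 1: pivot=11 at index 3 -> [2, -3, -2, 11, 40, 15, 36]
Partition 2: pivot=-2 at index 1 -> [-3, -2, 2, 11, 40, 15, 36]
Partition 3: pivot=36 at index 5 -> [-3, -2, 2, 11, 15, 36, 40]


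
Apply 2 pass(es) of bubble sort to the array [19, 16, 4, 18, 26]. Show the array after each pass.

After pass 1: [16, 4, 18, 19, 26] (3 swaps)
After pass 2: [4, 16, 18, 19, 26] (1 swaps)
Total swaps: 4


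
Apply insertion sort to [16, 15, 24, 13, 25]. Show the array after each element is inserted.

First element 16 is already 'sorted'
Insert 15: shifted 1 elements -> [15, 16, 24, 13, 25]
Insert 24: shifted 0 elements -> [15, 16, 24, 13, 25]
Insert 13: shifted 3 elements -> [13, 15, 16, 24, 25]
Insert 25: shifted 0 elements -> [13, 15, 16, 24, 25]


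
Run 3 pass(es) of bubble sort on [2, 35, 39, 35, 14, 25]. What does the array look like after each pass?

After pass 1: [2, 35, 35, 14, 25, 39] (3 swaps)
After pass 2: [2, 35, 14, 25, 35, 39] (2 swaps)
After pass 3: [2, 14, 25, 35, 35, 39] (2 swaps)
Total swaps: 7


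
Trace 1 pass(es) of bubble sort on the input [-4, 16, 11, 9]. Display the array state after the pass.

After pass 1: [-4, 11, 9, 16] (2 swaps)
Total swaps: 2


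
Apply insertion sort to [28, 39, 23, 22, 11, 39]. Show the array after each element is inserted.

First element 28 is already 'sorted'
Insert 39: shifted 0 elements -> [28, 39, 23, 22, 11, 39]
Insert 23: shifted 2 elements -> [23, 28, 39, 22, 11, 39]
Insert 22: shifted 3 elements -> [22, 23, 28, 39, 11, 39]
Insert 11: shifted 4 elements -> [11, 22, 23, 28, 39, 39]
Insert 39: shifted 0 elements -> [11, 22, 23, 28, 39, 39]


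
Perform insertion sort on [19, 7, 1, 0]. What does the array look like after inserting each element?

First element 19 is already 'sorted'
Insert 7: shifted 1 elements -> [7, 19, 1, 0]
Insert 1: shifted 2 elements -> [1, 7, 19, 0]
Insert 0: shifted 3 elements -> [0, 1, 7, 19]


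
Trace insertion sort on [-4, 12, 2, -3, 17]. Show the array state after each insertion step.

First element -4 is already 'sorted'
Insert 12: shifted 0 elements -> [-4, 12, 2, -3, 17]
Insert 2: shifted 1 elements -> [-4, 2, 12, -3, 17]
Insert -3: shifted 2 elements -> [-4, -3, 2, 12, 17]
Insert 17: shifted 0 elements -> [-4, -3, 2, 12, 17]


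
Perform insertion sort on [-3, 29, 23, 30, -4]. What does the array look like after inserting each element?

First element -3 is already 'sorted'
Insert 29: shifted 0 elements -> [-3, 29, 23, 30, -4]
Insert 23: shifted 1 elements -> [-3, 23, 29, 30, -4]
Insert 30: shifted 0 elements -> [-3, 23, 29, 30, -4]
Insert -4: shifted 4 elements -> [-4, -3, 23, 29, 30]


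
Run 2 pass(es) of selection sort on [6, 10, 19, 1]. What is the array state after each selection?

Pass 1: Select minimum 1 at index 3, swap -> [1, 10, 19, 6]
Pass 2: Select minimum 6 at index 3, swap -> [1, 6, 19, 10]


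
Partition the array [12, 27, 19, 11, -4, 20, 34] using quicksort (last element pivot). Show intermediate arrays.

Partition 1: pivot=34 at index 6 -> [12, 27, 19, 11, -4, 20, 34]
Partition 2: pivot=20 at index 4 -> [12, 19, 11, -4, 20, 27, 34]
Partition 3: pivot=-4 at index 0 -> [-4, 19, 11, 12, 20, 27, 34]
Partition 4: pivot=12 at index 2 -> [-4, 11, 12, 19, 20, 27, 34]


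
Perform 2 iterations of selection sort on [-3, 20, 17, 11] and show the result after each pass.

Pass 1: Select minimum -3 at index 0, swap -> [-3, 20, 17, 11]
Pass 2: Select minimum 11 at index 3, swap -> [-3, 11, 17, 20]


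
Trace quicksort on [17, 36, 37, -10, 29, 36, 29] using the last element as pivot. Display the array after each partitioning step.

Partition 1: pivot=29 at index 3 -> [17, -10, 29, 29, 37, 36, 36]
Partition 2: pivot=29 at index 2 -> [17, -10, 29, 29, 37, 36, 36]
Partition 3: pivot=-10 at index 0 -> [-10, 17, 29, 29, 37, 36, 36]
Partition 4: pivot=36 at index 5 -> [-10, 17, 29, 29, 36, 36, 37]


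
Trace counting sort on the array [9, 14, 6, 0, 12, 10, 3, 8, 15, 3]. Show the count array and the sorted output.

Count array: [1, 0, 0, 2, 0, 0, 1, 0, 1, 1, 1, 0, 1, 0, 1, 1]
(count[i] = number of elements equal to i)
Cumulative count: [1, 1, 1, 3, 3, 3, 4, 4, 5, 6, 7, 7, 8, 8, 9, 10]
Sorted: [0, 3, 3, 6, 8, 9, 10, 12, 14, 15]
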